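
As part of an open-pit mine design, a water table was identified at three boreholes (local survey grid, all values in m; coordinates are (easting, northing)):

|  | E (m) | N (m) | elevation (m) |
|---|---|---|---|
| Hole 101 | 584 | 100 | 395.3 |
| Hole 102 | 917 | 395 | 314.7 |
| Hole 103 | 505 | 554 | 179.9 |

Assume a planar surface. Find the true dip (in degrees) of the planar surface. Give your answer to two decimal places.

Two edge vectors: Hole 101→Hole 102 = (333, 295, -80.6), Hole 101→Hole 103 = (-79, 454, -215.4).
Normal n = (Hole 101→Hole 102) × (Hole 101→Hole 103) = (-26950.6, 78095.6, 174487).
So ∂z/∂E = −n_x/n_z = 0.15446 and ∂z/∂N = −n_y/n_z = −0.44757.
Gradient magnitude |∇z| = √(a² + b²) = √(0.02386 + 0.20032) = 0.47347.
True dip = arctan(0.47347) = 25.34°, dipping toward NNW (azimuth ≈ 341°).

25.34°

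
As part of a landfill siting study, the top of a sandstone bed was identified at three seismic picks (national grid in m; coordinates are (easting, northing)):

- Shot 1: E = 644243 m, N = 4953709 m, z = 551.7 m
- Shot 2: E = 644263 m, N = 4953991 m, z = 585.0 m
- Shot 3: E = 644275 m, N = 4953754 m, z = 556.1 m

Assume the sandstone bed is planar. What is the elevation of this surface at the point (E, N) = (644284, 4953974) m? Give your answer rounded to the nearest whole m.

582 m

Two edge vectors: Shot 1→Shot 2 = (20, 282, 33.3), Shot 1→Shot 3 = (32, 45, 4.4).
Normal n = (Shot 1→Shot 2) × (Shot 1→Shot 3) = (-257.7, 977.6, -8124).
So ∂z/∂E = −n_x/n_z = −0.03172083 and ∂z/∂N = −n_y/n_z = 0.12033481.
Intercept c from Shot 1: 551.7 + 20435.92 − 596103.63 = −575116.01.
At (644284, 4953974): z = −20437.2 + 596135.5 − 575116.01 = 582.3 m.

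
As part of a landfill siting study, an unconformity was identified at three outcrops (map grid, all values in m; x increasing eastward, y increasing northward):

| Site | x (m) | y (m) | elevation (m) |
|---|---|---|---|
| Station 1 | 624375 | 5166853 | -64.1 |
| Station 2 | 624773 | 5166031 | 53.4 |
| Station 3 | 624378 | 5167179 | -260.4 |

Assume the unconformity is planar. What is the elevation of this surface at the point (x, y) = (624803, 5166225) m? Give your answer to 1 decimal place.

Let the plane be z = a·x + b·y + c.
Station 2−Station 1: 398a − 822b = 117.5;  Station 3−Station 1: 3a + 326b = −196.3.
Solving gives a = −0.930715355, b = −0.593582374.
Then c = -64.1 − a·624375 − b·5166853 = 3648004.17.
At (624803, 5166225): z = −581513.7 − 3066580.1 + 3648004.17 = -89.7 m.

-89.7 m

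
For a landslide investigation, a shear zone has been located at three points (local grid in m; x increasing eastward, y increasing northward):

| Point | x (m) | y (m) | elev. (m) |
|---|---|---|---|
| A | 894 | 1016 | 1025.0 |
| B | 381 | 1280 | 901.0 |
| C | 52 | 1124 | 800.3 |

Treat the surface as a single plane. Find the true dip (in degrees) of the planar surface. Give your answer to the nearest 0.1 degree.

15.8°

Let the plane be z = a·x + b·y + c.
B−A: −513a + 264b = −124;  C−A: −842a + 108b = −224.7.
Solving gives a = 0.27521, b = 0.06509.
Gradient magnitude |∇z| = √(a² + b²) = √(0.07574 + 0.00424) = 0.28281.
True dip = arctan(0.28281) = 15.8°, dipping toward WSW (azimuth ≈ 257°).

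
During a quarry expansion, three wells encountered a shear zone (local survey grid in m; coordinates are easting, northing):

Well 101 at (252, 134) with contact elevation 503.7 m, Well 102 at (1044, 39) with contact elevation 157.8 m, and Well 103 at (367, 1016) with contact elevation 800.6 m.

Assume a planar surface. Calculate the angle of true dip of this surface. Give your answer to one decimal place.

28.8°

Let the plane be z = a·easting + b·northing + c.
Well 102−Well 101: 792a − 95b = −345.9;  Well 103−Well 101: 115a + 882b = 296.9.
Solving gives a = −0.39026, b = 0.38751.
Gradient magnitude |∇z| = √(a² + b²) = √(0.15230 + 0.15016) = 0.54997.
True dip = arctan(0.54997) = 28.8°, dipping toward SE (azimuth ≈ 135°).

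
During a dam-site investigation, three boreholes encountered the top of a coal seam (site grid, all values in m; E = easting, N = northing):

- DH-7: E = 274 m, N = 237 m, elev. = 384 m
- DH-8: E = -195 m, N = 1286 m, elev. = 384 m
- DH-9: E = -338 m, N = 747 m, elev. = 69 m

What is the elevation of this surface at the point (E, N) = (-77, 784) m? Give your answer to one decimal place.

296.7 m

Let the plane be z = a·E + b·N + c.
DH-8−DH-7: −469a + 1049b = 0;  DH-9−DH-7: −612a + 510b = −315.
Solving gives a = 0.820349, b = 0.366772.
Then c = 384 − a·274 − b·237 = 72.30.
At (-77, 784): z = −63.2 + 287.5 + 72.30 = 296.7 m.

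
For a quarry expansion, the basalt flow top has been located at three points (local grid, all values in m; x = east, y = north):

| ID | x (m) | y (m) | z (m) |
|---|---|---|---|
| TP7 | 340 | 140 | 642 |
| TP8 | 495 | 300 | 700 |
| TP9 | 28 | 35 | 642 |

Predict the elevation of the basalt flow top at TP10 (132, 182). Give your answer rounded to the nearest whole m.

702 m

Let the plane be z = a·x + b·y + c.
TP8−TP7: 155a + 160b = 58;  TP9−TP7: −312a − 105b = 0.
Solving gives a = −0.18101, b = 0.53785.
Then c = 642 − a·340 − b·140 = 628.24.
At (132, 182): z = −23.9 + 97.9 + 628.24 = 702.2 m.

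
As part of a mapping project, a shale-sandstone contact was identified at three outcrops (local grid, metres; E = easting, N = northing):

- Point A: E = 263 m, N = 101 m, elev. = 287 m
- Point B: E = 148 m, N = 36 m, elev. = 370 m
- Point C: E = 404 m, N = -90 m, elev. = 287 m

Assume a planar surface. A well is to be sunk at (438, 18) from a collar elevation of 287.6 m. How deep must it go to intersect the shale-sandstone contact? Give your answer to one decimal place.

58.5 m

Two edge vectors: Point A→Point B = (-115, -65, 83), Point A→Point C = (141, -191, 0).
Normal n = (Point A→Point B) × (Point A→Point C) = (15853, 11703, 31130).
So ∂z/∂E = −n_x/n_z = −0.50925 and ∂z/∂N = −n_y/n_z = −0.37594.
Intercept c from Point A: 287 + 133.93 + 37.97 = 458.90.
At (438, 18): z_contact = −223.05 − 6.77 + 458.90 = 229.08 m.
Depth below ground = 287.6 − 229.08 = 58.5 m.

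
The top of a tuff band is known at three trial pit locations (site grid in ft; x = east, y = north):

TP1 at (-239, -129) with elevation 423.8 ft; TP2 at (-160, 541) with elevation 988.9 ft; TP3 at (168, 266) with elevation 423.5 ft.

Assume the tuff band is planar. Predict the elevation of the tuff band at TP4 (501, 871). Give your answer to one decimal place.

691.7 ft

Let the plane be z = a·x + b·y + c.
TP2−TP1: 79a + 670b = 565.1;  TP3−TP1: 407a + 395b = −0.3.
Solving gives a = −0.92517, b = 0.95252.
Then c = 423.8 − a·-239 − b·-129 = 325.56.
At (501, 871): z = −463.5 + 829.6 + 325.56 = 691.7 ft.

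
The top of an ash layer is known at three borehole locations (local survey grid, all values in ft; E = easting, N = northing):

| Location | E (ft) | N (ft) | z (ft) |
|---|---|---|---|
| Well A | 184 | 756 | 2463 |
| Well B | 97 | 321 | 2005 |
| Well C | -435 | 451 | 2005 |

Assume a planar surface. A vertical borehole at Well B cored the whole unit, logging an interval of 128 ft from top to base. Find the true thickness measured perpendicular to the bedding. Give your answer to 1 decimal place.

89.0 ft

Let the plane be z = a·E + b·N + c.
Well B−Well A: −87a − 435b = −458;  Well C−Well A: −619a − 305b = −458.
Solving gives a = 0.24529, b = 1.00381.
|∇z| = √(a²+b²) = 1.03335, so dip δ = arctan(1.03335) = 45.94°.
True thickness = vertical thickness × cos δ = 128 × cos 45.94° = 89.0 ft.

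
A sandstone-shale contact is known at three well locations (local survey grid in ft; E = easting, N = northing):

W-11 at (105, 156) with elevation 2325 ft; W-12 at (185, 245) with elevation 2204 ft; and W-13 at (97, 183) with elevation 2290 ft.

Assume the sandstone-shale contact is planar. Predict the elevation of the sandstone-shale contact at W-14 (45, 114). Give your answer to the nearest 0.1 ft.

Two edge vectors: W-11→W-12 = (80, 89, -121), W-11→W-13 = (-8, 27, -35).
Normal n = (W-11→W-12) × (W-11→W-13) = (152, 3768, 2872).
So ∂z/∂E = −n_x/n_z = −0.05292 and ∂z/∂N = −n_y/n_z = −1.31198.
Intercept c from W-11: 2325 + 5.56 + 204.67 = 2535.23.
At (45, 114): z = −2.4 − 149.6 + 2535.23 = 2383.3 ft.

2383.3 ft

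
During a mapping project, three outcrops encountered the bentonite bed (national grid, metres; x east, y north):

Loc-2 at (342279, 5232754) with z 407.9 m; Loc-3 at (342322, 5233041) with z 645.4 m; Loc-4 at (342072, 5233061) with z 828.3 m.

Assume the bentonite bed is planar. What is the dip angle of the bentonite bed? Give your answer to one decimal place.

48.6°

Two edge vectors: Loc-2→Loc-3 = (43, 287, 237.5), Loc-2→Loc-4 = (-207, 307, 420.4).
Normal n = (Loc-2→Loc-3) × (Loc-2→Loc-4) = (47742.3, -67239.7, 72610).
So ∂z/∂x = −n_x/n_z = −0.65752 and ∂z/∂y = −n_y/n_z = 0.92604.
Gradient magnitude |∇z| = √(a² + b²) = √(0.43233 + 0.85755) = 1.13573.
True dip = arctan(1.13573) = 48.6°, dipping toward SE (azimuth ≈ 145°).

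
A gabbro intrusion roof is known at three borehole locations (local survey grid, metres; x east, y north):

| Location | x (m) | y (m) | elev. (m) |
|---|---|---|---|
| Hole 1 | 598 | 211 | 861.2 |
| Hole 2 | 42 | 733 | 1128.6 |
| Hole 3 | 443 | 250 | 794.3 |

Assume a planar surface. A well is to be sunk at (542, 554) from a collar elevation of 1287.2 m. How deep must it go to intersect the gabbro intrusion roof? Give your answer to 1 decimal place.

Let the plane be z = a·x + b·y + c.
Hole 2−Hole 1: −556a + 522b = 267.4;  Hole 3−Hole 1: −155a + 39b = −66.9.
Solving gives a = 0.76572, b = 1.32785.
Then c = 861.2 − a·598 − b·211 = 123.12.
At (542, 554): z_contact = 415.02 + 735.63 + 123.12 = 1273.77 m.
Depth below ground = 1287.2 − 1273.77 = 13.4 m.

13.4 m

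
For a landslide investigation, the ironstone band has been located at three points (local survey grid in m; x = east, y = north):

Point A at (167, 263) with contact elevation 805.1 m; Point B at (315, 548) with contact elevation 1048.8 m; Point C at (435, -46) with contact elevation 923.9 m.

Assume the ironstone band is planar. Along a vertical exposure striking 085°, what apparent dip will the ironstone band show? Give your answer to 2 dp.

Two edge vectors: Point A→Point B = (148, 285, 243.7), Point A→Point C = (268, -309, 118.8).
Normal n = (Point A→Point B) × (Point A→Point C) = (109161.3, 47729.2, -122112).
So ∂z/∂x = −n_x/n_z = 0.89394 and ∂z/∂y = −n_y/n_z = 0.39086.
Unit vector along 085° is (sin 85°, cos 85°) = (0.9962, 0.0872).
Slope in that direction = a·(0.9962) + b·(0.0872) = 0.92461.
Apparent dip = arctan|0.92461| = 42.76° (true dip is 44.3°, so apparent ≤ true as expected).

42.76°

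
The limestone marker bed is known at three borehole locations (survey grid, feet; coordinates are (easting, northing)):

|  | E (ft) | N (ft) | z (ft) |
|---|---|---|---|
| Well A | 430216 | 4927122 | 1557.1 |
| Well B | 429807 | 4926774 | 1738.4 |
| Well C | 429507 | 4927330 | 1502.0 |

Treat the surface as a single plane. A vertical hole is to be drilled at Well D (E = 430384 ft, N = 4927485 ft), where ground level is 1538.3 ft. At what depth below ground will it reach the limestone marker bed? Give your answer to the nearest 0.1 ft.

155.9 ft

Let the plane be z = a·E + b·N + c.
Well B−Well A: −409a − 348b = 181.3;  Well C−Well A: −709a + 208b = −55.1.
Solving gives a = −0.055863100, b = −0.455321816.
Then c = 1557.1 − a·430216 − b·4927122 = 2269016.44.
At (430384, 4927485): z_contact = −24042.58 − 2243591.42 + 2269016.44 = 1382.43 ft.
Depth below ground = 1538.3 − 1382.43 = 155.9 ft.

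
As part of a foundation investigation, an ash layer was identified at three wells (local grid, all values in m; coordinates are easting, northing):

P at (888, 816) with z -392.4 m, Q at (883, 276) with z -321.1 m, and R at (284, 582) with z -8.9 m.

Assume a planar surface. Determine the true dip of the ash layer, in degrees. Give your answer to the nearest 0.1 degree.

30.9°

Two edge vectors: P→Q = (-5, -540, 71.3), P→R = (-604, -234, 383.5).
Normal n = (P→Q) × (P→R) = (-190405.8, -41147.7, -324990).
So ∂z/∂easting = −n_x/n_z = −0.58588 and ∂z/∂northing = −n_y/n_z = −0.12661.
Gradient magnitude |∇z| = √(a² + b²) = √(0.34326 + 0.01603) = 0.59941.
True dip = arctan(0.59941) = 30.9°, dipping toward ENE (azimuth ≈ 078°).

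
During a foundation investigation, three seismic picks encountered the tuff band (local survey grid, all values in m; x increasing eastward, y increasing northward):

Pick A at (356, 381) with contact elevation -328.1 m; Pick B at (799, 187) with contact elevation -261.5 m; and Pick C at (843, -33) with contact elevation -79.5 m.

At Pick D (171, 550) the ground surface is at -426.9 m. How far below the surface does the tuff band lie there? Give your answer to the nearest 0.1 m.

5.9 m

Two edge vectors: Pick A→Pick B = (443, -194, 66.6), Pick A→Pick C = (487, -414, 248.6).
Normal n = (Pick A→Pick B) × (Pick A→Pick C) = (-20656, -77695.6, -88924).
So ∂z/∂x = −n_x/n_z = −0.23229 and ∂z/∂y = −n_y/n_z = −0.87373.
Intercept c from Pick A: -328.1 + 82.69 + 332.89 = 87.49.
At (171, 550): z_contact = −39.72 − 480.55 + 87.49 = -432.79 m.
Depth below ground = -426.9 − (-432.79) = 5.9 m.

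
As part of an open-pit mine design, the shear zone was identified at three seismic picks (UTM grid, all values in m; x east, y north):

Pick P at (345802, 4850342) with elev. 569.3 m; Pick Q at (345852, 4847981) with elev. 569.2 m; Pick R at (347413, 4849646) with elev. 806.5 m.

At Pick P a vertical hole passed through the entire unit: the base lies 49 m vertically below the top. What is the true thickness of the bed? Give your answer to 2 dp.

Two edge vectors: Pick P→Pick Q = (50, -2361, -0.1), Pick P→Pick R = (1611, -696, 237.2).
Normal n = (Pick P→Pick Q) × (Pick P→Pick R) = (-560098.8, -12021.1, 3768771).
So ∂z/∂x = −n_x/n_z = 0.14862 and ∂z/∂y = −n_y/n_z = 0.00319.
|∇z| = √(a²+b²) = 0.14865, so dip δ = arctan(0.14865) = 8.46°.
True thickness = vertical thickness × cos δ = 49 × cos 8.46° = 48.47 m.

48.47 m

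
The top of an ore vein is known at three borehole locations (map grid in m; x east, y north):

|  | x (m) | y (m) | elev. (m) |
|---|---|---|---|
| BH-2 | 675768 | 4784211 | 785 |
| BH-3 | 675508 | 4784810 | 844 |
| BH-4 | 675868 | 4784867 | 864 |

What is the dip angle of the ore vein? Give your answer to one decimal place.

Let the plane be z = a·x + b·y + c.
BH-3−BH-2: −260a + 599b = 59;  BH-4−BH-2: 100a + 656b = 79.
Solving gives a = 0.03739, b = 0.11473.
Gradient magnitude |∇z| = √(a² + b²) = √(0.00140 + 0.01316) = 0.12067.
True dip = arctan(0.12067) = 6.9°, dipping toward SSW (azimuth ≈ 198°).

6.9°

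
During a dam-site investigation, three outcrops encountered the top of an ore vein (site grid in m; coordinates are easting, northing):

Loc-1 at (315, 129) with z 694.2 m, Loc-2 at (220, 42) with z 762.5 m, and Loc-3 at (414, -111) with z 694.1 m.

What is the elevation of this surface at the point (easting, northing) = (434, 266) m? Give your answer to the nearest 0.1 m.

602.6 m

Let the plane be z = a·easting + b·northing + c.
Loc-2−Loc-1: −95a − 87b = 68.3;  Loc-3−Loc-1: 99a − 240b = −0.1.
Solving gives a = −0.52210, b = −0.21495.
Then c = 694.2 − a·315 − b·129 = 886.39.
At (434, 266): z = −226.6 − 57.2 + 886.39 = 602.6 m.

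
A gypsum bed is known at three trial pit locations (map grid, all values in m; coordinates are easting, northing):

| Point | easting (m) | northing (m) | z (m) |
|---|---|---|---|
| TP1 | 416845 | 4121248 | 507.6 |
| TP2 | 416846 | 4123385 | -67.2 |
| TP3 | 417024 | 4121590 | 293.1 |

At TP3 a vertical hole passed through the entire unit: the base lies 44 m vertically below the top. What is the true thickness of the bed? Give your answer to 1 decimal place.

Let the plane be z = a·easting + b·northing + c.
TP2−TP1: 1a + 2137b = −574.8;  TP3−TP1: 179a + 342b = −214.5.
Solving gives a = −0.68503, b = −0.26865.
|∇z| = √(a²+b²) = 0.73583, so dip δ = arctan(0.73583) = 36.35°.
True thickness = vertical thickness × cos δ = 44 × cos 36.35° = 35.4 m.

35.4 m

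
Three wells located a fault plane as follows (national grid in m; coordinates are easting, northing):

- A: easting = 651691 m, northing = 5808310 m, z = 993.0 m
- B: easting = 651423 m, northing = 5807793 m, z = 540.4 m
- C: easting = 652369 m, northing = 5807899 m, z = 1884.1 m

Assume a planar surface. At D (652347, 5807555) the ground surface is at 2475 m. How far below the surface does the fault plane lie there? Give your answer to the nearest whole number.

Let the plane be z = a·easting + b·northing + c.
B−A: −268a − 517b = −452.6;  C−A: 678a − 411b = 891.1.
Solving gives a = 1.40385023, b = 0.14771400.
Then c = 993 − a·651691 − b·5808310 = −1771852.27.
At (652347, 5807555): z_contact = 915797.5 + 857857.2 − 1771852.27 = 1802.4 m.
Depth below ground = 2475 − 1802.4 = 673 m.

673 m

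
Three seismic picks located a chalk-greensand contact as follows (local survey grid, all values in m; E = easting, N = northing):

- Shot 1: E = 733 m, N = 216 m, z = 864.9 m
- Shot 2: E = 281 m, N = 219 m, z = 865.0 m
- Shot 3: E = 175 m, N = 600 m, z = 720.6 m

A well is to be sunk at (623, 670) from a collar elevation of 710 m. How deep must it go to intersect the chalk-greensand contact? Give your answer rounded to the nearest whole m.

Two edge vectors: Shot 1→Shot 2 = (-452, 3, 0.1), Shot 1→Shot 3 = (-558, 384, -144.3).
Normal n = (Shot 1→Shot 2) × (Shot 1→Shot 3) = (-471.3, -65279.4, -171894).
So ∂z/∂E = −n_x/n_z = −0.00274 and ∂z/∂N = −n_y/n_z = −0.37977.
Intercept c from Shot 1: 864.9 + 2.01 + 82.03 = 948.94.
At (623, 670): z_contact = −1.7 − 254.4 + 948.94 = 692.8 m.
Depth below ground = 710 − 692.8 = 17 m.

17 m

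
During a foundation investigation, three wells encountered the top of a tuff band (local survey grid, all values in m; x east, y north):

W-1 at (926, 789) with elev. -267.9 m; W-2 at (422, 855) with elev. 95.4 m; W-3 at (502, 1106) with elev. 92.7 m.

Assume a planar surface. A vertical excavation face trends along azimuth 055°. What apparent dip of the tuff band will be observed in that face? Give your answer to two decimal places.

Two edge vectors: W-1→W-2 = (-504, 66, 363.3), W-1→W-3 = (-424, 317, 360.6).
Normal n = (W-1→W-2) × (W-1→W-3) = (-91366.5, 27703.2, -131784).
So ∂z/∂x = −n_x/n_z = −0.69330 and ∂z/∂y = −n_y/n_z = 0.21022.
Unit vector along 055° is (sin 55°, cos 55°) = (0.8192, 0.5736).
Slope in that direction = a·(0.8192) + b·(0.5736) = −0.44735.
Apparent dip = arctan|0.44735| = 24.10° (true dip is 35.9°, so apparent ≤ true as expected).

24.10°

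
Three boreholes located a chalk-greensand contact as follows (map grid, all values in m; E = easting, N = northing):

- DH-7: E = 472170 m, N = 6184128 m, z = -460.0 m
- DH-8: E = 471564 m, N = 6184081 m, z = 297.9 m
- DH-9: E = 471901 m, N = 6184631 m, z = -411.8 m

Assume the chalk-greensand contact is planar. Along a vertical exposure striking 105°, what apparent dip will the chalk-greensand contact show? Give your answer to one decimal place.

Let the plane be z = a·E + b·N + c.
DH-8−DH-7: −606a − 47b = 757.9;  DH-9−DH-7: −269a + 503b = 48.2.
Solving gives a = −1.20799, b = −0.55020.
Unit vector along 105° is (sin 105°, cos 105°) = (0.9659, -0.2588).
Slope in that direction = a·(0.9659) + b·(-0.2588) = −1.02443.
Apparent dip = arctan|1.02443| = 45.7° (true dip is 53.0°, so apparent ≤ true as expected).

45.7°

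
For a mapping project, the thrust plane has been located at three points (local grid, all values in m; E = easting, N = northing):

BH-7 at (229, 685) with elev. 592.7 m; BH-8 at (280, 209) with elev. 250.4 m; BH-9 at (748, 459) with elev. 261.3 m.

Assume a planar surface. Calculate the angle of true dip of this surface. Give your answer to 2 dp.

37.35°

Two edge vectors: BH-7→BH-8 = (51, -476, -342.3), BH-7→BH-9 = (519, -226, -331.4).
Normal n = (BH-7→BH-8) × (BH-7→BH-9) = (80386.6, -160752.3, 235518).
So ∂z/∂E = −n_x/n_z = −0.34132 and ∂z/∂N = −n_y/n_z = 0.68255.
Gradient magnitude |∇z| = √(a² + b²) = √(0.11650 + 0.46587) = 0.76313.
True dip = arctan(0.76313) = 37.35°, dipping toward SSE (azimuth ≈ 153°).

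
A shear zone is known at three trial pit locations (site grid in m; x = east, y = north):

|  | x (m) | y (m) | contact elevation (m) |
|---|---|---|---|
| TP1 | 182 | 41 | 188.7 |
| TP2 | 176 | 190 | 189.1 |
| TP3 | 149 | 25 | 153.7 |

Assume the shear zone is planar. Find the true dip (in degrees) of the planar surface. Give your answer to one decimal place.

Let the plane be z = a·x + b·y + c.
TP2−TP1: −6a + 149b = 0.4;  TP3−TP1: −33a − 16b = −35.
Solving gives a = 1.03902, b = 0.04452.
Gradient magnitude |∇z| = √(a² + b²) = √(1.07956 + 0.00198) = 1.03997.
True dip = arctan(1.03997) = 46.1°, dipping toward W (azimuth ≈ 268°).

46.1°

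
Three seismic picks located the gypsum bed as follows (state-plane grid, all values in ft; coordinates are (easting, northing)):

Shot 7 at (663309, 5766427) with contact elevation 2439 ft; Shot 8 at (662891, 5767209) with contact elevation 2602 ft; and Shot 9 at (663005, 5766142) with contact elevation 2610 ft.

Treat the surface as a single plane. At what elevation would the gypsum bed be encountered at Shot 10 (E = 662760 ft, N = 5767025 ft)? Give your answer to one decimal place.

Two edge vectors: Shot 7→Shot 8 = (-418, 782, 163), Shot 7→Shot 9 = (-304, -285, 171).
Normal n = (Shot 7→Shot 8) × (Shot 7→Shot 9) = (180177, 21926, 356858).
So ∂z/∂E = −n_x/n_z = −0.504898307 and ∂z/∂N = −n_y/n_z = −0.061441806.
Intercept c from Shot 7: 2439 + 334903.59 + 354299.69 = 691642.28.
At (662760, 5767025): z = −334626.4 − 354336.4 + 691642.28 = 2679.4 ft.

2679.4 ft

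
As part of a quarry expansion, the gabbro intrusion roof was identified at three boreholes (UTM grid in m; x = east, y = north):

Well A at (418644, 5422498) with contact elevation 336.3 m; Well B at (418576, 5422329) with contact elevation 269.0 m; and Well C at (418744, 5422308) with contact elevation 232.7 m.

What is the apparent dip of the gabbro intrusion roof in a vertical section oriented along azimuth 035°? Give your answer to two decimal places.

16.04°

Let the plane be z = a·x + b·y + c.
Well B−Well A: −68a − 169b = −67.3;  Well C−Well A: 100a − 190b = −103.6.
Solving gives a = −0.15833, b = 0.46193.
Unit vector along 035° is (sin 35°, cos 35°) = (0.5736, 0.8192).
Slope in that direction = a·(0.5736) + b·(0.8192) = 0.28758.
Apparent dip = arctan|0.28758| = 16.04° (true dip is 26.0°, so apparent ≤ true as expected).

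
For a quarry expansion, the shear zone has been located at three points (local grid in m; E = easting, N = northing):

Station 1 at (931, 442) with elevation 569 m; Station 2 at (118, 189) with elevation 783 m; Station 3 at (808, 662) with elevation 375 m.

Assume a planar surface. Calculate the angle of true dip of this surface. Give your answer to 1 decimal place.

41.2°

Let the plane be z = a·E + b·N + c.
Station 2−Station 1: −813a − 253b = 214;  Station 3−Station 1: −123a + 220b = −194.
Solving gives a = 0.00953, b = −0.87649.
Gradient magnitude |∇z| = √(a² + b²) = √(0.00009 + 0.76823) = 0.87654.
True dip = arctan(0.87654) = 41.2°, dipping toward N (azimuth ≈ 359°).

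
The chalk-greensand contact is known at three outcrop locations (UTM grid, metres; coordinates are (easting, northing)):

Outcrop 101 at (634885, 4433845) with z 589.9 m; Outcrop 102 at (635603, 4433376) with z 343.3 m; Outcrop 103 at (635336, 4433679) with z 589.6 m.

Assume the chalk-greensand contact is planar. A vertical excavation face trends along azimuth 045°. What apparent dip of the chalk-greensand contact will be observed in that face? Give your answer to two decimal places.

49.30°

Two edge vectors: Outcrop 101→Outcrop 102 = (718, -469, -246.6), Outcrop 101→Outcrop 103 = (451, -166, -0.3).
Normal n = (Outcrop 101→Outcrop 102) × (Outcrop 101→Outcrop 103) = (-40794.9, -111001.2, 92331).
So ∂z/∂E = −n_x/n_z = 0.44183 and ∂z/∂N = −n_y/n_z = 1.20221.
Unit vector along 045° is (sin 45°, cos 45°) = (0.7071, 0.7071).
Slope in that direction = a·(0.7071) + b·(0.7071) = 1.16251.
Apparent dip = arctan|1.16251| = 49.30° (true dip is 52.0°, so apparent ≤ true as expected).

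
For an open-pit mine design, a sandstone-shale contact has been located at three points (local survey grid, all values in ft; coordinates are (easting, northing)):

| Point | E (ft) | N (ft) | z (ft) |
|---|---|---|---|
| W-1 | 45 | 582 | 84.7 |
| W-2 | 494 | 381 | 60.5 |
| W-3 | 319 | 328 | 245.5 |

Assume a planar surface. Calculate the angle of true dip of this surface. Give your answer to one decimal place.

56.1°

Let the plane be z = a·E + b·N + c.
W-2−W-1: 449a − 201b = −24.2;  W-3−W-1: 274a − 254b = 160.8.
Solving gives a = −0.65230, b = −1.33674.
Gradient magnitude |∇z| = √(a² + b²) = √(0.42550 + 1.78686) = 1.48740.
True dip = arctan(1.48740) = 56.1°, dipping toward NNE (azimuth ≈ 026°).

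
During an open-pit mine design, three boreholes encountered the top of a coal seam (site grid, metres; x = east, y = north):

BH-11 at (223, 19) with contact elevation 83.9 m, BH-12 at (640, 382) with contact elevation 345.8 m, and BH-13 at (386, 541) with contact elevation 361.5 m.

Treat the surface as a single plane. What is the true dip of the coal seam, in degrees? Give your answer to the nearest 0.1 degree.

Let the plane be z = a·x + b·y + c.
BH-12−BH-11: 417a + 363b = 261.9;  BH-13−BH-11: 163a + 522b = 277.6.
Solving gives a = 0.22676, b = 0.46099.
Gradient magnitude |∇z| = √(a² + b²) = √(0.05142 + 0.21251) = 0.51375.
True dip = arctan(0.51375) = 27.2°, dipping toward SSW (azimuth ≈ 206°).

27.2°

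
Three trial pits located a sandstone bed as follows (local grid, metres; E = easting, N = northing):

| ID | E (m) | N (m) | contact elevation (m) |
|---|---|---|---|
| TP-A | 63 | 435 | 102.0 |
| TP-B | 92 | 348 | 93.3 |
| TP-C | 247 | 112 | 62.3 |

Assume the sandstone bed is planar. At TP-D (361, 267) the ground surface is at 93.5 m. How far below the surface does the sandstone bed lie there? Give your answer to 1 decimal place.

Let the plane be z = a·E + b·N + c.
TP-B−TP-A: 29a − 87b = −8.7;  TP-C−TP-A: 184a − 323b = −39.7.
Solving gives a = −0.09694, b = 0.06769.
Then c = 102 − a·63 − b·435 = 78.66.
At (361, 267): z_contact = −35.00 + 18.07 + 78.66 = 61.74 m.
Depth below ground = 93.5 − 61.74 = 31.8 m.

31.8 m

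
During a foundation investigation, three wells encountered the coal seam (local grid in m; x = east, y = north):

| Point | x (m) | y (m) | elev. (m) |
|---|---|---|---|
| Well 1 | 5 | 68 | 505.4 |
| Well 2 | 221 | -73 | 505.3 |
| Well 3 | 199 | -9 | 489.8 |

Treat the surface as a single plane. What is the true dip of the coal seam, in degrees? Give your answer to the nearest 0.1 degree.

Let the plane be z = a·x + b·y + c.
Well 2−Well 1: 216a − 141b = −0.1;  Well 3−Well 1: 194a − 77b = −15.6.
Solving gives a = −0.20443, b = −0.31246.
Gradient magnitude |∇z| = √(a² + b²) = √(0.04179 + 0.09763) = 0.37339.
True dip = arctan(0.37339) = 20.5°, dipping toward NNE (azimuth ≈ 033°).

20.5°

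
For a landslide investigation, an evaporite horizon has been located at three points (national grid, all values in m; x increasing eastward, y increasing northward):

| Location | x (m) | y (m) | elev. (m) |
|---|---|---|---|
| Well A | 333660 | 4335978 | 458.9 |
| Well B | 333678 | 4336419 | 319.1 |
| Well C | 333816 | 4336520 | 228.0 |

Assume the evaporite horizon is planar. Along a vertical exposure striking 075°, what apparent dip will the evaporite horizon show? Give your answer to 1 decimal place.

26.7°

Let the plane be z = a·x + b·y + c.
Well B−Well A: 18a + 441b = −139.8;  Well C−Well A: 156a + 542b = −230.9.
Solving gives a = −0.44132, b = −0.29899.
Unit vector along 075° is (sin 75°, cos 75°) = (0.9659, 0.2588).
Slope in that direction = a·(0.9659) + b·(0.2588) = −0.50366.
Apparent dip = arctan|0.50366| = 26.7° (true dip is 28.1°, so apparent ≤ true as expected).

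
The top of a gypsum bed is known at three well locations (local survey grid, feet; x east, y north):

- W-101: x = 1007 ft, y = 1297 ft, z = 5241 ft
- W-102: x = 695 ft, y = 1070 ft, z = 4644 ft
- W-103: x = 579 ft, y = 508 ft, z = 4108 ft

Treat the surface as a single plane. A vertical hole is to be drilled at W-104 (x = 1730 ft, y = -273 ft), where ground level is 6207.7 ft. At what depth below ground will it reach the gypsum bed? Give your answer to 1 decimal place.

Two edge vectors: W-101→W-102 = (-312, -227, -597), W-101→W-103 = (-428, -789, -1133).
Normal n = (W-101→W-102) × (W-101→W-103) = (-213842, -97980, 149012).
So ∂z/∂x = −n_x/n_z = 1.435066 and ∂z/∂y = −n_y/n_z = 0.657531.
Intercept c from W-101: 5241 − 1445.11 − 852.82 = 2943.07.
At (1730, -273): z_contact = 2482.66 − 179.51 + 2943.07 = 5246.23 ft.
Depth below ground = 6207.7 − 5246.23 = 961.5 ft.

961.5 ft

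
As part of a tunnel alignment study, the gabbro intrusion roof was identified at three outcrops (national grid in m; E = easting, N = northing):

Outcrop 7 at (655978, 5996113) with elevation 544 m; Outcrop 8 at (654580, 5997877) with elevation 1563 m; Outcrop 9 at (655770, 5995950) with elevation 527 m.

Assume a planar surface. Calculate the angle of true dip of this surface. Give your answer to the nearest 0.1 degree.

Two edge vectors: Outcrop 7→Outcrop 8 = (-1398, 1764, 1019), Outcrop 7→Outcrop 9 = (-208, -163, -17).
Normal n = (Outcrop 7→Outcrop 8) × (Outcrop 7→Outcrop 9) = (136109, -235718, 594786).
So ∂z/∂E = −n_x/n_z = −0.22884 and ∂z/∂N = −n_y/n_z = 0.39631.
Gradient magnitude |∇z| = √(a² + b²) = √(0.05237 + 0.15706) = 0.45763.
True dip = arctan(0.45763) = 24.6°, dipping toward SSE (azimuth ≈ 150°).

24.6°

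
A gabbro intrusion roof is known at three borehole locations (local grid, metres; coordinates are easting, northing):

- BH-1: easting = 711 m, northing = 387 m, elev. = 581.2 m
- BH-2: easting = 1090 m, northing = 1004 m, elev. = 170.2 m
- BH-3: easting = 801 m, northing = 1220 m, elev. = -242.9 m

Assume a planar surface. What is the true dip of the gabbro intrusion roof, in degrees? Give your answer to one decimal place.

Two edge vectors: BH-1→BH-2 = (379, 617, -411), BH-1→BH-3 = (90, 833, -824.1).
Normal n = (BH-1→BH-2) × (BH-1→BH-3) = (-166106.7, 275343.9, 260177).
So ∂z/∂easting = −n_x/n_z = 0.63844 and ∂z/∂northing = −n_y/n_z = −1.05829.
Gradient magnitude |∇z| = √(a² + b²) = √(0.40760 + 1.11999) = 1.23596.
True dip = arctan(1.23596) = 51.0°, dipping toward NNW (azimuth ≈ 329°).

51.0°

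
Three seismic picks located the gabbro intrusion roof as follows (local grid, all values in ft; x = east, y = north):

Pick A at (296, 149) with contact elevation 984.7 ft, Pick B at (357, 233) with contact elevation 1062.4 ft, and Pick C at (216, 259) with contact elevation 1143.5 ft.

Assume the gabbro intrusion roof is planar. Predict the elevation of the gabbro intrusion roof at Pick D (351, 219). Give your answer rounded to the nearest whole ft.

Two edge vectors: Pick A→Pick B = (61, 84, 77.7), Pick A→Pick C = (-80, 110, 158.8).
Normal n = (Pick A→Pick B) × (Pick A→Pick C) = (4792.2, -15902.8, 13430).
So ∂z/∂x = −n_x/n_z = −0.35683 and ∂z/∂y = −n_y/n_z = 1.18413.
Intercept c from Pick A: 984.7 + 105.62 − 176.43 = 913.89.
At (351, 219): z = −125.2 + 259.3 + 913.89 = 1048.0 ft.

1048 ft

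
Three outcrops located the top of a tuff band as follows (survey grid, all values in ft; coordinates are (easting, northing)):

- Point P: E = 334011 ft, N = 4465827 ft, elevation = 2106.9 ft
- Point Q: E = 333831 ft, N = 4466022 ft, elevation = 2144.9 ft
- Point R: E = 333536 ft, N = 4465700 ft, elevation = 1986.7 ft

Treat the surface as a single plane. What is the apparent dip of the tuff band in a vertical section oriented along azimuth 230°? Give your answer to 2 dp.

19.00°

Let the plane be z = a·E + b·N + c.
Point Q−Point P: −180a + 195b = 38;  Point R−Point P: −475a − 127b = −120.2.
Solving gives a = 0.16117, b = 0.34365.
Unit vector along 230° is (sin 230°, cos 230°) = (-0.7660, -0.6428).
Slope in that direction = a·(-0.7660) + b·(-0.6428) = −0.34436.
Apparent dip = arctan|0.34436| = 19.00° (true dip is 20.8°, so apparent ≤ true as expected).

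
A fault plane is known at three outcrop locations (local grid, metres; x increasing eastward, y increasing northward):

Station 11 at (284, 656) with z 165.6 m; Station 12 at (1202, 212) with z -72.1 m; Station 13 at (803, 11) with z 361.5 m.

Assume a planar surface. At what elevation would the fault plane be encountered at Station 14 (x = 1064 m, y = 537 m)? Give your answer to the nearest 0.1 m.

-252.9 m

Let the plane be z = a·x + b·y + c.
Station 12−Station 11: 918a − 444b = −237.7;  Station 13−Station 11: 519a − 645b = 195.9.
Solving gives a = −0.664400, b = −0.838331.
Then c = 165.6 − a·284 − b·656 = 904.23.
At (1064, 537): z = −706.9 − 450.2 + 904.23 = -252.9 m.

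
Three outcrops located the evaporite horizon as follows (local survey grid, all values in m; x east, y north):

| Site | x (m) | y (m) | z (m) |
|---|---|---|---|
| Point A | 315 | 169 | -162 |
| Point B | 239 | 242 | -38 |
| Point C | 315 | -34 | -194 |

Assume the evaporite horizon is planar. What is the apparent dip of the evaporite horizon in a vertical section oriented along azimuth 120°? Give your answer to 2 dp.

53.69°

Let the plane be z = a·x + b·y + c.
Point B−Point A: −76a + 73b = 124;  Point C−Point A: 0a − 203b = −32.
Solving gives a = −1.48017, b = 0.15764.
Unit vector along 120° is (sin 120°, cos 120°) = (0.8660, -0.5000).
Slope in that direction = a·(0.8660) + b·(-0.5000) = −1.36068.
Apparent dip = arctan|1.36068| = 53.69° (true dip is 56.1°, so apparent ≤ true as expected).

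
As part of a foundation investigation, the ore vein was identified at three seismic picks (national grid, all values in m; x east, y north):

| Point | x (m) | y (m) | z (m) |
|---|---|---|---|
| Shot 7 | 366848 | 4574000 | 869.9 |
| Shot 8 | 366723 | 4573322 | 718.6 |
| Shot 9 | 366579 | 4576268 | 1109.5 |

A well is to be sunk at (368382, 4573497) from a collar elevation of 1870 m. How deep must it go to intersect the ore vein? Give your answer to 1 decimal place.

481.4 m

Two edge vectors: Shot 7→Shot 8 = (-125, -678, -151.3), Shot 7→Shot 9 = (-269, 2268, 239.6).
Normal n = (Shot 7→Shot 8) × (Shot 7→Shot 9) = (180699.6, 70649.7, -465882).
So ∂z/∂x = −n_x/n_z = 0.387865597 and ∂z/∂y = −n_y/n_z = 0.151647198.
Intercept c from Shot 7: 869.9 − 142287.72 − 693634.28 = −835052.10.
At (368382, 4573497): z_contact = 142882.70 + 693558.01 − 835052.10 = 1388.61 m.
Depth below ground = 1870 − 1388.61 = 481.4 m.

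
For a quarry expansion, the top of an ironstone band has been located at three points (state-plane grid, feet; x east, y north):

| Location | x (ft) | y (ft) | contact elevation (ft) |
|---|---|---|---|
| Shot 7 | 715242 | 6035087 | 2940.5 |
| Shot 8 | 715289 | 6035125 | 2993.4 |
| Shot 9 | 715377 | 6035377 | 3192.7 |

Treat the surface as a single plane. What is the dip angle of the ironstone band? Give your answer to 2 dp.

41.19°

Two edge vectors: Shot 7→Shot 8 = (47, 38, 52.9), Shot 7→Shot 9 = (135, 290, 252.2).
Normal n = (Shot 7→Shot 8) × (Shot 7→Shot 9) = (-5757.4, -4711.9, 8500).
So ∂z/∂x = −n_x/n_z = 0.67734 and ∂z/∂y = −n_y/n_z = 0.55434.
Gradient magnitude |∇z| = √(a² + b²) = √(0.45879 + 0.30729) = 0.87526.
True dip = arctan(0.87526) = 41.19°, dipping toward SW (azimuth ≈ 231°).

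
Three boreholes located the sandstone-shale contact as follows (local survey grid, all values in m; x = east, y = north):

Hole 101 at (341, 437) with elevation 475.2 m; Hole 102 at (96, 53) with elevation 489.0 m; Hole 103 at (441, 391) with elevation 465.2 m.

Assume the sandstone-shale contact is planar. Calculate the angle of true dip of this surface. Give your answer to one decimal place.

5.3°

Let the plane be z = a·x + b·y + c.
Hole 102−Hole 101: −245a − 384b = 13.8;  Hole 103−Hole 101: 100a − 46b = −10.
Solving gives a = −0.09009, b = 0.02154.
Gradient magnitude |∇z| = √(a² + b²) = √(0.00812 + 0.00046) = 0.09263.
True dip = arctan(0.09263) = 5.3°, dipping toward ESE (azimuth ≈ 103°).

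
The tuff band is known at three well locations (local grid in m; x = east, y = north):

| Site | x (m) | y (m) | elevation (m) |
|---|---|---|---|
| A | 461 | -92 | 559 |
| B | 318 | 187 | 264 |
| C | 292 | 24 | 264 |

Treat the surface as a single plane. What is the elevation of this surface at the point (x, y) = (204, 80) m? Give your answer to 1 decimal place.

Two edge vectors: A→B = (-143, 279, -295), A→C = (-169, 116, -295).
Normal n = (A→B) × (A→C) = (-48085, 7670, 30563).
So ∂z/∂x = −n_x/n_z = 1.57331 and ∂z/∂y = −n_y/n_z = −0.25096.
Intercept c from A: 559 − 725.29 − 23.09 = −189.38.
At (204, 80): z = 321.0 − 20.1 − 189.38 = 111.5 m.

111.5 m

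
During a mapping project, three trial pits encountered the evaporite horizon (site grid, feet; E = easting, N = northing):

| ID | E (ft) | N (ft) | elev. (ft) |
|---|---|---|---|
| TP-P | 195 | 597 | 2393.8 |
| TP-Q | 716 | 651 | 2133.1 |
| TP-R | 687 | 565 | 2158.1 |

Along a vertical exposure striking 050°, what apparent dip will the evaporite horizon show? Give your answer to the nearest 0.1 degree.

24.4°

Let the plane be z = a·E + b·N + c.
TP-Q−TP-P: 521a + 54b = −260.7;  TP-R−TP-P: 492a − 32b = −235.7.
Solving gives a = −0.48728, b = −0.12638.
Unit vector along 050° is (sin 50°, cos 50°) = (0.7660, 0.6428).
Slope in that direction = a·(0.7660) + b·(0.6428) = −0.45452.
Apparent dip = arctan|0.45452| = 24.4° (true dip is 26.7°, so apparent ≤ true as expected).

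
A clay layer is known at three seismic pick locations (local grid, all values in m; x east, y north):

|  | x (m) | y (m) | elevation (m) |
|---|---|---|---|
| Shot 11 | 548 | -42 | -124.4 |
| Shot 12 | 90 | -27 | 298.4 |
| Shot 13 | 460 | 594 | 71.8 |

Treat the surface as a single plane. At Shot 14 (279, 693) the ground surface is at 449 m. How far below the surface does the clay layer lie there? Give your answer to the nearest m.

Two edge vectors: Shot 11→Shot 12 = (-458, 15, 422.8), Shot 11→Shot 13 = (-88, 636, 196.2).
Normal n = (Shot 11→Shot 12) × (Shot 11→Shot 13) = (-265957.8, 52653.2, -289968).
So ∂z/∂x = −n_x/n_z = −0.91720 and ∂z/∂y = −n_y/n_z = 0.18158.
Intercept c from Shot 11: -124.4 + 502.62 + 7.63 = 385.85.
At (279, 693): z_contact = −255.9 + 125.8 + 385.85 = 255.8 m.
Depth below ground = 449 − 255.8 = 193 m.

193 m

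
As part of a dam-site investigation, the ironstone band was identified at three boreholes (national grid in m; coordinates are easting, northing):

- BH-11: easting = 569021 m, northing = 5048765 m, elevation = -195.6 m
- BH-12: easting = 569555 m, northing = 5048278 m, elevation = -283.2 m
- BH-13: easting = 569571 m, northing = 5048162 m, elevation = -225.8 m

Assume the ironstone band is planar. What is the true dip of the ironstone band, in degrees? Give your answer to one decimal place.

Let the plane be z = a·easting + b·northing + c.
BH-12−BH-11: 534a − 487b = −87.6;  BH-13−BH-11: 550a − 603b = −30.2.
Solving gives a = −0.70386, b = −0.59191.
Gradient magnitude |∇z| = √(a² + b²) = √(0.49542 + 0.35036) = 0.91966.
True dip = arctan(0.91966) = 42.6°, dipping toward NE (azimuth ≈ 050°).

42.6°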